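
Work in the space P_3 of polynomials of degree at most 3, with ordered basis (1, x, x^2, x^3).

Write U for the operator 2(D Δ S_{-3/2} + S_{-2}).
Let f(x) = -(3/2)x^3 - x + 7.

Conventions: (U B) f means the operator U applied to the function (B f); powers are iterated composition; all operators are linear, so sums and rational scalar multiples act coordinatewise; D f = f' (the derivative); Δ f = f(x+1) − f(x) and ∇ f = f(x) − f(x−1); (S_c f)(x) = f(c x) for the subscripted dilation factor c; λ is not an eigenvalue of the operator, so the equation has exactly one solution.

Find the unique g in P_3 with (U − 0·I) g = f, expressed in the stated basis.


write g with unknown coordinates in the stated basis and equate coefficients in (U − 0·I) g = f
solving from the highest basis element down gives g = (3/32)x^3 - (179/256)x + 1139/256
check: U g = -(3/2)x^3 - x + 7
so U g − 0·g = -(3/2)x^3 - x + 7 = f ✓

g(x) = (3/32)x^3 - (179/256)x + 1139/256


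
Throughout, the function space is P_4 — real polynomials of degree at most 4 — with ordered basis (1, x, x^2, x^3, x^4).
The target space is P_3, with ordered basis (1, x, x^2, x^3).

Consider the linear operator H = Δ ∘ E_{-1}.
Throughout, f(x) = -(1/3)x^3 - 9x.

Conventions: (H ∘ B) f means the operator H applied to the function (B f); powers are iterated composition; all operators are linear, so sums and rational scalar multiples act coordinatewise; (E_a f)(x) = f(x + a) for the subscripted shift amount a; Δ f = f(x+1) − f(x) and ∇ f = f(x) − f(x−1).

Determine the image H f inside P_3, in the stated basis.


g(x) = -x^2 + x - 28/3

E_{-1} f = -(1/3)x^3 + x^2 - 10x + 28/3
Δ E_{-1} f = -x^2 + x - 28/3


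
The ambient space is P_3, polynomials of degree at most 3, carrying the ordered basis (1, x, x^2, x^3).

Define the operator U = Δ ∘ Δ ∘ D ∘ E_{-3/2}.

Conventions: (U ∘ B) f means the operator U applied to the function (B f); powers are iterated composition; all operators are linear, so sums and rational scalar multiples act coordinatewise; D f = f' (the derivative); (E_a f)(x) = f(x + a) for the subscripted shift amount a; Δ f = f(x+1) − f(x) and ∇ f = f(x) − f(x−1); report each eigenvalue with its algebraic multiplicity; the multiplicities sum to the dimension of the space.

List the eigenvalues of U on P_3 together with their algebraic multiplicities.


image of 1: 0
image of x: 0
image of x^2: 0
image of x^3: 6
the matrix is upper triangular; its diagonal is (0, 0, 0, 0)
for a triangular matrix the eigenvalues are the diagonal entries, with algebraic multiplicity their repetition count

λ = 0 (multiplicity 4)


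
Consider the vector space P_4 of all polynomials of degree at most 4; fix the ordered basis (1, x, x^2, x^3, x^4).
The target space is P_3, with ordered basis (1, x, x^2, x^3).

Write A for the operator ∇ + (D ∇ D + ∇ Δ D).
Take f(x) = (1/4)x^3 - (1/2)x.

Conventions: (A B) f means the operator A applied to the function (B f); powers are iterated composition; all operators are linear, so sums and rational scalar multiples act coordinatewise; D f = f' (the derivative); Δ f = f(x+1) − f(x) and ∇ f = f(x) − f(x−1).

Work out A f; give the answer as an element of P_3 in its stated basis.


the result is g(x) = (3/4)x^2 - (3/4)x + 11/4

∇ f = (3/4)x^2 - (3/4)x - 1/4
D f = (3/4)x^2 - 1/2
∇ D f = (3/2)x - 3/4
D ∇ D f = 3/2
D f = (3/4)x^2 - 1/2
Δ D f = (3/2)x + 3/4
∇ Δ D f = 3/2
(D ∇ D + ∇ Δ D) f = 3
(∇ + (D ∇ D + ∇ Δ D)) f = (3/4)x^2 - (3/4)x + 11/4


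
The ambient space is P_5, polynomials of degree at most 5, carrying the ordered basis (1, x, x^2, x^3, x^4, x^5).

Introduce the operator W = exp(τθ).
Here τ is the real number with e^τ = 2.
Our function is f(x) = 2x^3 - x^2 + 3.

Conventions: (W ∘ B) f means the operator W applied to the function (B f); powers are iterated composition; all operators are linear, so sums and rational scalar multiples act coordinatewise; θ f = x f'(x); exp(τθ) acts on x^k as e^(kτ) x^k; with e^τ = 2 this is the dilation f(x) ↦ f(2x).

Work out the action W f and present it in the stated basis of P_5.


the result is g(x) = 16x^3 - 4x^2 + 3

exp(τθ) x^k = e^(kτ) x^k; with e^τ = 2 this sends x^k to 2^k x^k
x^2 ↦ 4 x^2
x^3 ↦ 8 x^3
applying this coordinatewise to f: exp(τθ) f = 16x^3 - 4x^2 + 3


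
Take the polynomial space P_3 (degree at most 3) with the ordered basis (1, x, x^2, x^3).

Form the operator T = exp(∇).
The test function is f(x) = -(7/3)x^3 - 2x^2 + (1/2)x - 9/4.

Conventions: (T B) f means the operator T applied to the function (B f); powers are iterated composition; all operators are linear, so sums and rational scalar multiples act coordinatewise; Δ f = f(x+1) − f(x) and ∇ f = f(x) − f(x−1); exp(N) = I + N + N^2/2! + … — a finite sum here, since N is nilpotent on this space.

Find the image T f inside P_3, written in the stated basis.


the result is g(x) = -(7/3)x^3 - 9x^2 - (7/2)x + 7/12

order-1 term: -7x^2 + 3x + 1/6
order-2 term: -7x + 5
order-3 term: -7/3
the series for exp(∇) f terminates at order 3
exp(∇) f = -(7/3)x^3 - 9x^2 - (7/2)x + 7/12


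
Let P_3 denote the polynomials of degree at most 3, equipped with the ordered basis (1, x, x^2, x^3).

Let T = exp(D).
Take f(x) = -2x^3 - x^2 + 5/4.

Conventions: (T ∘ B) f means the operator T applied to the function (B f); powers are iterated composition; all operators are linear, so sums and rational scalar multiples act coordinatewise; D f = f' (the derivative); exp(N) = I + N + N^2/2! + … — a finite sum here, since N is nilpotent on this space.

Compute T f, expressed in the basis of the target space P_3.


g(x) = -2x^3 - 7x^2 - 8x - 7/4

order-1 term: -6x^2 - 2x
order-2 term: -6x - 1
order-3 term: -2
the series for exp(D) f terminates at order 3
exp(D) f = -2x^3 - 7x^2 - 8x - 7/4


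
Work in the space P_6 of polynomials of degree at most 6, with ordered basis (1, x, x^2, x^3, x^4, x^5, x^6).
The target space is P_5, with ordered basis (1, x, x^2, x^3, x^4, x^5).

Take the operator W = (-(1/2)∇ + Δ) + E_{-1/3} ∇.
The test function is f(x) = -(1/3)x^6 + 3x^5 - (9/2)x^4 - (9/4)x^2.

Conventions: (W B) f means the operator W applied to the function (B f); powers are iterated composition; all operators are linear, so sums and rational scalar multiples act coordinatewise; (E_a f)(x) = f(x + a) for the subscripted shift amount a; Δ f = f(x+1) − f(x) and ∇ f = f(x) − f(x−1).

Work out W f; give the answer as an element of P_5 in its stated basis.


∇ f = -2x^5 + 20x^4 - (164/3)x^3 + 62x^2 - (79/2)x + 121/12
(-(1/2)∇) f = x^5 - 10x^4 + (82/3)x^3 - 31x^2 + (79/4)x - 121/24
Δ f = -2x^5 + 10x^4 + (16/3)x^3 - 2x^2 - (19/2)x - 49/12
(-(1/2)∇ + Δ) f = -x^5 + (98/3)x^3 - 33x^2 + (41/4)x - 73/8
∇ f = -2x^5 + 20x^4 - (164/3)x^3 + 62x^2 - (79/2)x + 121/12
E_{-1/3} ∇ f = -2x^5 + (70/3)x^4 - (752/9)x^3 + (3530/27)x^2 - (16547/162)x + 31511/972
((-(1/2)∇ + Δ) + E_{-1/3} ∇) f = -3x^5 + (70/3)x^4 - (458/9)x^3 + (2639/27)x^2 - (29773/324)x + 45283/1944

the image equals g(x) = -3x^5 + (70/3)x^4 - (458/9)x^3 + (2639/27)x^2 - (29773/324)x + 45283/1944


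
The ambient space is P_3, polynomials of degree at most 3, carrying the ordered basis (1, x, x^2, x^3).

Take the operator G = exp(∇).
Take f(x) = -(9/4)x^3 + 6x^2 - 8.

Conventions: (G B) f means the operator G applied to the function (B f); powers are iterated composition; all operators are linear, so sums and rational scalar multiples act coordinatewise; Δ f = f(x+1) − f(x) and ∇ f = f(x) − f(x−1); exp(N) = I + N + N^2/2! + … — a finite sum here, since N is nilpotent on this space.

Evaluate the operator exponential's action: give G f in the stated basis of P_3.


the image equals g(x) = -(9/4)x^3 - (3/4)x^2 + 12x - 23/4

order-1 term: -(27/4)x^2 + (75/4)x - 33/4
order-2 term: -(27/4)x + 51/4
order-3 term: -9/4
the series for exp(∇) f terminates at order 3
exp(∇) f = -(9/4)x^3 - (3/4)x^2 + 12x - 23/4


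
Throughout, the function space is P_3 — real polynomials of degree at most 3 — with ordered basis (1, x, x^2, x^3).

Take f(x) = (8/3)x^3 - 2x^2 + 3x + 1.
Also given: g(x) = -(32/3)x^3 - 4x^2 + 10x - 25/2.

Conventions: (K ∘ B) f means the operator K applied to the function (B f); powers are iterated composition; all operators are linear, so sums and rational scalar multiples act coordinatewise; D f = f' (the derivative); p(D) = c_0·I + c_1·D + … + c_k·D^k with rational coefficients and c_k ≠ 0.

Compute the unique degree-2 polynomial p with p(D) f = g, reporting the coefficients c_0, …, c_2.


D^0 f = (8/3)x^3 - 2x^2 + 3x + 1
D^1 f = 8x^2 - 4x + 3
D^2 f = 16x - 4
matching coefficients of g against c_0 f + c_1 Df + … from the top degree down determines the c_i
solution: c_0 = -4, c_1 = -3/2, c_2 = 1

c_0 = -4, c_1 = -3/2, c_2 = 1


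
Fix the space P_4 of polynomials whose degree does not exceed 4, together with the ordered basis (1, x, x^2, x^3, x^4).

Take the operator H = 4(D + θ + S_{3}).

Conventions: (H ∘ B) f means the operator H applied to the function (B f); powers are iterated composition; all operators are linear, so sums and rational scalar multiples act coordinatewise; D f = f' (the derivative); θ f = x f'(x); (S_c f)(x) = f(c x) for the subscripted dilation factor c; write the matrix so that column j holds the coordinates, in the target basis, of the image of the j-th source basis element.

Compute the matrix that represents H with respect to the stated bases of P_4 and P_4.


the matrix is [[4, 4, 0, 0, 0]; [0, 16, 8, 0, 0]; [0, 0, 44, 12, 0]; [0, 0, 0, 120, 16]; [0, 0, 0, 0, 340]] (rows listed top to bottom)

image of 1: 4
image of x: 16x + 4
image of x^2: 44x^2 + 8x
image of x^3: 120x^3 + 12x^2
image of x^4: 340x^4 + 16x^3
each image's coordinates form column j of the matrix


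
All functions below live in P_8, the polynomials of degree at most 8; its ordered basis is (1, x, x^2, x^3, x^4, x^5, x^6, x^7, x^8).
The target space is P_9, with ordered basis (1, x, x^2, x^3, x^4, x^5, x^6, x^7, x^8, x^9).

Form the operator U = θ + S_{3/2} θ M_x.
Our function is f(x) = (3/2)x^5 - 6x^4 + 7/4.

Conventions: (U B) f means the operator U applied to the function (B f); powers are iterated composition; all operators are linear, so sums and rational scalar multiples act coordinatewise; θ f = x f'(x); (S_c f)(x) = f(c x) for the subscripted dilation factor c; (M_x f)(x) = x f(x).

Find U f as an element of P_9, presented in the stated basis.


the result is g(x) = (6561/64)x^6 - (3525/16)x^5 - 24x^4 + (21/8)x

θ f = (15/2)x^5 - 24x^4
M_x f = (3/2)x^6 - 6x^5 + (7/4)x
θ M_x f = 9x^6 - 30x^5 + (7/4)x
S_{3/2} θ M_x f = (6561/64)x^6 - (3645/16)x^5 + (21/8)x
(θ + S_{3/2} θ M_x) f = (6561/64)x^6 - (3525/16)x^5 - 24x^4 + (21/8)x


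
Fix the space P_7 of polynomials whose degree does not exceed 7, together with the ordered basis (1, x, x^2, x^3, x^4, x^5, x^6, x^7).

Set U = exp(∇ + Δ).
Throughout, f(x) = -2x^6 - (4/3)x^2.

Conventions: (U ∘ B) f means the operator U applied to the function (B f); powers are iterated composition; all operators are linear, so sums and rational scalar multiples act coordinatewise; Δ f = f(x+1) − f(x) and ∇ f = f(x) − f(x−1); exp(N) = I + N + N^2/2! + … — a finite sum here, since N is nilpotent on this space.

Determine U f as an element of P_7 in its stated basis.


the result is g(x) = -2x^6 - 24x^5 - 120x^4 - 400x^3 - (2884/3)x^2 - (4120/3)x - 2704/3

order-1 term: -24x^5 - 80x^3 - (88/3)x
order-2 term: -120x^4 - 480x^2 - 400/3
order-3 term: -320x^3 - 960x
order-4 term: -480x^2 - 640
order-5 term: -384x
order-6 term: -128
the series for exp(∇ + Δ) f terminates at order 6
exp(∇ + Δ) f = -2x^6 - 24x^5 - 120x^4 - 400x^3 - (2884/3)x^2 - (4120/3)x - 2704/3


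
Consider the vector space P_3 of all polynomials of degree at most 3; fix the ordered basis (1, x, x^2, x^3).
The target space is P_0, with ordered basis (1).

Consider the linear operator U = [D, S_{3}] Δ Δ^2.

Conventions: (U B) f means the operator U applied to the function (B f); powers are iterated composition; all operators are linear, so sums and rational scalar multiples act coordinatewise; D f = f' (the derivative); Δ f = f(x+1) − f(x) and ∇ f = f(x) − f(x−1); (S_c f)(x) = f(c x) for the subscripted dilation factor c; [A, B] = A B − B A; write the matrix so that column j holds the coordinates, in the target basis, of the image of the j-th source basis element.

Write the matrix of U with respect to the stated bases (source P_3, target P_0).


the matrix is [[0, 0, 0, 0]] (rows listed top to bottom)

image of 1: 0
image of x: 0
image of x^2: 0
image of x^3: 0
each image's coordinates form column j of the matrix


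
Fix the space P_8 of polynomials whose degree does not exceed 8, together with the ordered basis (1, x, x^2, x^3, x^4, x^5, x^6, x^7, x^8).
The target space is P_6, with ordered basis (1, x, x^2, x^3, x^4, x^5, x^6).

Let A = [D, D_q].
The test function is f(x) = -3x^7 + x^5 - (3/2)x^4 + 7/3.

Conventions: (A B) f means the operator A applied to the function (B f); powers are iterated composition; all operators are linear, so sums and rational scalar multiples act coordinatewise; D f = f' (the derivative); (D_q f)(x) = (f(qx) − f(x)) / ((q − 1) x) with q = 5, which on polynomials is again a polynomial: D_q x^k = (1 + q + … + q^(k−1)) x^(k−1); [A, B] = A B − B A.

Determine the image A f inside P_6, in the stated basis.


the image equals g(x) = -269532x^5 + 2344x^3 - 516x^2

D_q f = -58593x^6 + 781x^4 - 234x^3
D D_q f = -351558x^5 + 3124x^3 - 702x^2
D f = -21x^6 + 5x^4 - 6x^3
D_q D f = -82026x^5 + 780x^3 - 186x^2
[D, D_q] f = -269532x^5 + 2344x^3 - 516x^2


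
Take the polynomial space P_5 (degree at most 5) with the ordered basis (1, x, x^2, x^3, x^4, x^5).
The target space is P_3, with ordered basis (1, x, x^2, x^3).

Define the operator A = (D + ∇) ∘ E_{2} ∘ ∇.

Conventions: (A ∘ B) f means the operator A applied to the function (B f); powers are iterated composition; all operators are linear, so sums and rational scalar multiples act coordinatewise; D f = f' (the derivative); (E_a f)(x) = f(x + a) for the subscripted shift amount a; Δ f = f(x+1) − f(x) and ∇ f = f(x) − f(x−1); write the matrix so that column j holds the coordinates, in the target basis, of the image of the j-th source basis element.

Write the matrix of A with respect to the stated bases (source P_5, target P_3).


image of 1: 0
image of x: 0
image of x^2: 4
image of x^3: 12x + 15
image of x^4: 24x^2 + 60x + 42
image of x^5: 40x^3 + 150x^2 + 210x + 105
each image's coordinates form column j of the matrix

the matrix is [[0, 0, 4, 15, 42, 105]; [0, 0, 0, 12, 60, 210]; [0, 0, 0, 0, 24, 150]; [0, 0, 0, 0, 0, 40]] (rows listed top to bottom)


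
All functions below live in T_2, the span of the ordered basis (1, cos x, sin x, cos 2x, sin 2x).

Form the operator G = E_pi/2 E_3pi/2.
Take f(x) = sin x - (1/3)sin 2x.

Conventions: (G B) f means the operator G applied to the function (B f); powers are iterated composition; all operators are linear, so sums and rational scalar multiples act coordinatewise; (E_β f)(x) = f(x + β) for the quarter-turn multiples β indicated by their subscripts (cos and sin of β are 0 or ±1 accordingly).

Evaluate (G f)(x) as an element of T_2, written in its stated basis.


the result is g(x) = sin x - (1/3)sin 2x

E_3pi/2 f = -cos x + (1/3)sin 2x
E_pi/2 E_3pi/2 f = sin x - (1/3)sin 2x


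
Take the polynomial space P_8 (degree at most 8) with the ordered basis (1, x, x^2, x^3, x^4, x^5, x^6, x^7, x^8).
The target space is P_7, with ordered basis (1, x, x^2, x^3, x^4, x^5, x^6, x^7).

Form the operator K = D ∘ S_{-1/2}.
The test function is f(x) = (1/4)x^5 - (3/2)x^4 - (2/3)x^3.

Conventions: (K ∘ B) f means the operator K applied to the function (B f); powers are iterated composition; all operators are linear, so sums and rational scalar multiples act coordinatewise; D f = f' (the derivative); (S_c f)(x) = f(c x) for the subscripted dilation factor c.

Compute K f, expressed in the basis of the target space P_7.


the result is g(x) = -(5/128)x^4 - (3/8)x^3 + (1/4)x^2

S_{-1/2} f = -(1/128)x^5 - (3/32)x^4 + (1/12)x^3
D S_{-1/2} f = -(5/128)x^4 - (3/8)x^3 + (1/4)x^2


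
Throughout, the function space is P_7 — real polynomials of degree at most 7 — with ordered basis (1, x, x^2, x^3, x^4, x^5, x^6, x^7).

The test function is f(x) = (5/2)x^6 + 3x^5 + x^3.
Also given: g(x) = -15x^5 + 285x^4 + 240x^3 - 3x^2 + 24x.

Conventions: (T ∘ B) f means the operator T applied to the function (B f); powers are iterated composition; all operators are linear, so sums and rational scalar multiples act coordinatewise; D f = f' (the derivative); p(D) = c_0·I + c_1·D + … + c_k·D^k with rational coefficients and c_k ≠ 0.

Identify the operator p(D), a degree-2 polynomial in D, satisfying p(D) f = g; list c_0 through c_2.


p(D) = -D + 4·D^2, i.e. c_0 = 0, c_1 = -1, c_2 = 4

D^0 f = (5/2)x^6 + 3x^5 + x^3
D^1 f = 15x^5 + 15x^4 + 3x^2
D^2 f = 75x^4 + 60x^3 + 6x
matching coefficients of g against c_0 f + c_1 Df + … from the top degree down determines the c_i
solution: c_0 = 0, c_1 = -1, c_2 = 4


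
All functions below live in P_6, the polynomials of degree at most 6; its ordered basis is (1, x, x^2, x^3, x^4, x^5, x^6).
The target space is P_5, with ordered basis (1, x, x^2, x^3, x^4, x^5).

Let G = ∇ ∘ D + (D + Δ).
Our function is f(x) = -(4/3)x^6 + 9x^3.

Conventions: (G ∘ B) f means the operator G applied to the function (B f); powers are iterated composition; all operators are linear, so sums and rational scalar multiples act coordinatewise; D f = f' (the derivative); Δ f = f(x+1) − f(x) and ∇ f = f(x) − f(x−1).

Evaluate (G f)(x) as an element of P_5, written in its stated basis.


D f = -8x^5 + 27x^2
∇ D f = -40x^4 + 80x^3 - 80x^2 + 94x - 35
D f = -8x^5 + 27x^2
Δ f = -8x^5 - 20x^4 - (80/3)x^3 + 7x^2 + 19x + 23/3
(D + Δ) f = -16x^5 - 20x^4 - (80/3)x^3 + 34x^2 + 19x + 23/3
(∇ ∘ D + (D + Δ)) f = -16x^5 - 60x^4 + (160/3)x^3 - 46x^2 + 113x - 82/3

the image equals g(x) = -16x^5 - 60x^4 + (160/3)x^3 - 46x^2 + 113x - 82/3


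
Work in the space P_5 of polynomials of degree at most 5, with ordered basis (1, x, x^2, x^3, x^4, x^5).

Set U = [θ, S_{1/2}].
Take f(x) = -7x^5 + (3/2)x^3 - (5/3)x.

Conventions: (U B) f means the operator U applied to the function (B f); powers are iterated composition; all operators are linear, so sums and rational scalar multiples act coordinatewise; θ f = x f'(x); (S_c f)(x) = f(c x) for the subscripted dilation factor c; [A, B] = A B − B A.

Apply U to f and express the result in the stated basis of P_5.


g(x) = 0

S_{1/2} f = -(7/32)x^5 + (3/16)x^3 - (5/6)x
θ S_{1/2} f = -(35/32)x^5 + (9/16)x^3 - (5/6)x
θ f = -35x^5 + (9/2)x^3 - (5/3)x
S_{1/2} θ f = -(35/32)x^5 + (9/16)x^3 - (5/6)x
[θ, S_{1/2}] f = 0


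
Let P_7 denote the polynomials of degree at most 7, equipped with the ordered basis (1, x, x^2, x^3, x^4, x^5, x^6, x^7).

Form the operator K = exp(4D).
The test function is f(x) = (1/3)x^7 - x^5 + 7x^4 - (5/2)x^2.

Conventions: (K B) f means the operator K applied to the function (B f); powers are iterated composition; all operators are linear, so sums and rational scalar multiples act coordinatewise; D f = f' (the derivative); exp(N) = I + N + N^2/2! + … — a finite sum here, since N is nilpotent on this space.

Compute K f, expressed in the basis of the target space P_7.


order-1 term: (28/3)x^6 - 20x^4 + 112x^3 - 20x
order-2 term: 112x^5 - 160x^3 + 672x^2 - 40
order-3 term: (2240/3)x^4 - 640x^2 + 1792x
order-4 term: (8960/3)x^3 - 1280x + 1792
order-5 term: 7168x^2 - 1024
order-6 term: (28672/3)x
order-7 term: 16384/3
the series for exp(4D) f terminates at order 7
exp(4D) f = (1/3)x^7 + (28/3)x^6 + 111x^5 + (2201/3)x^4 + (8816/3)x^3 + (14395/2)x^2 + (30148/3)x + 18568/3

the result is g(x) = (1/3)x^7 + (28/3)x^6 + 111x^5 + (2201/3)x^4 + (8816/3)x^3 + (14395/2)x^2 + (30148/3)x + 18568/3


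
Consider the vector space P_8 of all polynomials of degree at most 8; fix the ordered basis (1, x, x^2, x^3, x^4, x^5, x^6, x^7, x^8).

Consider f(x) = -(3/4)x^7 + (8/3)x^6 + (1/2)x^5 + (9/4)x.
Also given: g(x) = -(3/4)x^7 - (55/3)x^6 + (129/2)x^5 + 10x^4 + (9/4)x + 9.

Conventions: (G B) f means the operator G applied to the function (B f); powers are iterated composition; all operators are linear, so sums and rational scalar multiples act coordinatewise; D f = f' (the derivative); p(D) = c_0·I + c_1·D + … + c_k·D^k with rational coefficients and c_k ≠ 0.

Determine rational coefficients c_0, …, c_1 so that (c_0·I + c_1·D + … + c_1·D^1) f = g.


D^0 f = -(3/4)x^7 + (8/3)x^6 + (1/2)x^5 + (9/4)x
D^1 f = -(21/4)x^6 + 16x^5 + (5/2)x^4 + 9/4
matching coefficients of g against c_0 f + c_1 Df + … from the top degree down determines the c_i
solution: c_0 = 1, c_1 = 4

c_0 = 1, c_1 = 4


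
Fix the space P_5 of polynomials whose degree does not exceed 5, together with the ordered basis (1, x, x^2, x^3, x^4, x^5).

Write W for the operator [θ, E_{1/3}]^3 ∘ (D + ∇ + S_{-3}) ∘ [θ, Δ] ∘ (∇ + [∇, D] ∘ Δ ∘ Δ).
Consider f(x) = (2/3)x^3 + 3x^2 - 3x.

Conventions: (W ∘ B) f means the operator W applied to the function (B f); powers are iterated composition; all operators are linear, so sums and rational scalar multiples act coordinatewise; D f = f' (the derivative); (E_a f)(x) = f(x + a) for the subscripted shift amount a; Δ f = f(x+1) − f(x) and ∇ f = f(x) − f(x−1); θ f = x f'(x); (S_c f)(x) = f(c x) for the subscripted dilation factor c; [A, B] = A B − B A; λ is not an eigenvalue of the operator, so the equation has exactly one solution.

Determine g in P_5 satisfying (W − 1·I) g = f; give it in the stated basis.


write g with unknown coordinates in the stated basis and equate coefficients in (W − 1·I) g = f
solving from the highest basis element down gives g = -(2/3)x^3 - 3x^2 + 3x
check: W g = 0
so W g − 1·g = (2/3)x^3 + 3x^2 - 3x = f ✓

the image equals g(x) = -(2/3)x^3 - 3x^2 + 3x


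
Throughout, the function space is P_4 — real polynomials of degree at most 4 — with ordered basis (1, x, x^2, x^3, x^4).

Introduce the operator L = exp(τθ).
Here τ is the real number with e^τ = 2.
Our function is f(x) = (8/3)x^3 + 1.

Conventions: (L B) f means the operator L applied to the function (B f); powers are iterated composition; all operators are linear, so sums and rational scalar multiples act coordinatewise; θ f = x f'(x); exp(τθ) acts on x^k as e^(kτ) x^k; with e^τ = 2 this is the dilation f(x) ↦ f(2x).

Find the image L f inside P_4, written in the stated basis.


g(x) = (64/3)x^3 + 1

exp(τθ) x^k = e^(kτ) x^k; with e^τ = 2 this sends x^k to 2^k x^k
x^3 ↦ 8 x^3
applying this coordinatewise to f: exp(τθ) f = (64/3)x^3 + 1


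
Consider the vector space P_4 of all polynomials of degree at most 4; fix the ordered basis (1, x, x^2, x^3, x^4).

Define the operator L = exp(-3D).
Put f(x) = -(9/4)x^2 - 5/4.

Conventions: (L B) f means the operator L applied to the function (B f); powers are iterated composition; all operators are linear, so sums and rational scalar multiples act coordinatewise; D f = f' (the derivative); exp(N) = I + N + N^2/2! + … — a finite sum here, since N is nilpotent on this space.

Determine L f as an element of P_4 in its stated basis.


the image equals g(x) = -(9/4)x^2 + (27/2)x - 43/2

order-1 term: (27/2)x
order-2 term: -81/4
the series for exp(-3D) f terminates at order 2
exp(-3D) f = -(9/4)x^2 + (27/2)x - 43/2


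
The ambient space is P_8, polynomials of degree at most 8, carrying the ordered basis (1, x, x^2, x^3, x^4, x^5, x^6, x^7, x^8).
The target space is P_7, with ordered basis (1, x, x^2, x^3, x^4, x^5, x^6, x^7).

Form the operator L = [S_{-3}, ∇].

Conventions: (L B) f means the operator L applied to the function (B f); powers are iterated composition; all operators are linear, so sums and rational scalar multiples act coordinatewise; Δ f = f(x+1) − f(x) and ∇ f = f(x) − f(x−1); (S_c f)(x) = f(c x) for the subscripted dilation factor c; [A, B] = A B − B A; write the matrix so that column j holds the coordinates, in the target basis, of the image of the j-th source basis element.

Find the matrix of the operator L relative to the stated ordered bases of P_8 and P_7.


image of 1: 0
image of x: 4
image of x^2: -24x + 8
image of x^3: 108x^2 - 72x + 28
image of x^4: -432x^3 + 432x^2 - 336x + 80
image of x^5: 1620x^4 - 2160x^3 + 2520x^2 - 1200x + 244
image of x^6: -5832x^5 + 9720x^4 - 15120x^3 + 10800x^2 - 4392x + 728
image of x^7: 20412x^6 - 40824x^5 + 79380x^4 - 75600x^3 + 46116x^2 - 15288x + 2188
image of x^8: -69984x^7 + 163296x^6 - 381024x^5 + 453600x^4 - 368928x^3 + 183456x^2 - 52512x + 6560
each image's coordinates form column j of the matrix

the matrix is [[0, 4, 8, 28, 80, 244, 728, 2188, 6560]; [0, 0, -24, -72, -336, -1200, -4392, -15288, -52512]; [0, 0, 0, 108, 432, 2520, 10800, 46116, 183456]; [0, 0, 0, 0, -432, -2160, -15120, -75600, -368928]; [0, 0, 0, 0, 0, 1620, 9720, 79380, 453600]; [0, 0, 0, 0, 0, 0, -5832, -40824, -381024]; [0, 0, 0, 0, 0, 0, 0, 20412, 163296]; [0, 0, 0, 0, 0, 0, 0, 0, -69984]] (rows listed top to bottom)


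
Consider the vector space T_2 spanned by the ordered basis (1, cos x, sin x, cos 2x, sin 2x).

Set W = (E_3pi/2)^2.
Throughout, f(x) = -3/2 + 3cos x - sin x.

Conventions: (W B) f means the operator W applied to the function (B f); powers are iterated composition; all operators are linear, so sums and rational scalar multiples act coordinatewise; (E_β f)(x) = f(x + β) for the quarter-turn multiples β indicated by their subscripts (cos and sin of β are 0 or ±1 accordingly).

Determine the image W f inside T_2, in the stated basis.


the result is g(x) = -3/2 - 3cos x + sin x

E_3pi/2 f = -3/2 + cos x + 3sin x
E_3pi/2 E_3pi/2 f = -3/2 - 3cos x + sin x


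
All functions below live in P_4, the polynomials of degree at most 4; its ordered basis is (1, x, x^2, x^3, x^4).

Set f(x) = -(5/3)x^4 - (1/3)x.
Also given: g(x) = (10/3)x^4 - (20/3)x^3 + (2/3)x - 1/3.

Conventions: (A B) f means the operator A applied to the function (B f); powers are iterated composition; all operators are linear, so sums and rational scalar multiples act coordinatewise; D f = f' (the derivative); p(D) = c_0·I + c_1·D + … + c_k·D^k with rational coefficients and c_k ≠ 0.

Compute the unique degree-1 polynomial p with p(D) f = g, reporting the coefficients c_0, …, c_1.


c_0 = -2, c_1 = 1

D^0 f = -(5/3)x^4 - (1/3)x
D^1 f = -(20/3)x^3 - 1/3
matching coefficients of g against c_0 f + c_1 Df + … from the top degree down determines the c_i
solution: c_0 = -2, c_1 = 1


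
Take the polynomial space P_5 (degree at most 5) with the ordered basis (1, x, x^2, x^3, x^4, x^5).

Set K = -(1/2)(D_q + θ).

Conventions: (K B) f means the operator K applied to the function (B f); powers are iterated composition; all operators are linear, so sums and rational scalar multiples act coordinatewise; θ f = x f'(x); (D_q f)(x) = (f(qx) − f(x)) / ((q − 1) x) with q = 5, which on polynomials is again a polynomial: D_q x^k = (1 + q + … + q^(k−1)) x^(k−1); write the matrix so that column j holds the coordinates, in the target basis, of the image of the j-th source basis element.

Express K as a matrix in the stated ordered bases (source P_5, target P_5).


the matrix is [[0, -1/2, 0, 0, 0, 0]; [0, -1/2, -3, 0, 0, 0]; [0, 0, -1, -31/2, 0, 0]; [0, 0, 0, -3/2, -78, 0]; [0, 0, 0, 0, -2, -781/2]; [0, 0, 0, 0, 0, -5/2]] (rows listed top to bottom)

image of 1: 0
image of x: -(1/2)x - 1/2
image of x^2: -x^2 - 3x
image of x^3: -(3/2)x^3 - (31/2)x^2
image of x^4: -2x^4 - 78x^3
image of x^5: -(5/2)x^5 - (781/2)x^4
each image's coordinates form column j of the matrix


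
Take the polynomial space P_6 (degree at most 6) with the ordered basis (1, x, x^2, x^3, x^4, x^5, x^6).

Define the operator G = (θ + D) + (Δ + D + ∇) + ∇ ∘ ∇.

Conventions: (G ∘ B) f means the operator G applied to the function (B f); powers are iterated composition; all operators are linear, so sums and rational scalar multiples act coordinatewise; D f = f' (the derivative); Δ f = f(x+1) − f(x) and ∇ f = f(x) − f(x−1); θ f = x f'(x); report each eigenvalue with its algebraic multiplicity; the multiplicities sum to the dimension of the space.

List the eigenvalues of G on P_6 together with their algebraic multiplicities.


λ = 0 (multiplicity 1), λ = 1 (multiplicity 1), λ = 2 (multiplicity 1), λ = 3 (multiplicity 1), λ = 4 (multiplicity 1), λ = 5 (multiplicity 1), λ = 6 (multiplicity 1)

image of 1: 0
image of x: x + 4
image of x^2: 2x^2 + 8x + 2
image of x^3: 3x^3 + 12x^2 + 6x - 4
image of x^4: 4x^4 + 16x^3 + 12x^2 - 16x + 14
image of x^5: 5x^5 + 20x^4 + 20x^3 - 40x^2 + 70x - 28
image of x^6: 6x^6 + 24x^5 + 30x^4 - 80x^3 + 210x^2 - 168x + 62
the matrix is upper triangular; its diagonal is (0, 1, 2, 3, 4, 5, 6)
for a triangular matrix the eigenvalues are the diagonal entries, with algebraic multiplicity their repetition count


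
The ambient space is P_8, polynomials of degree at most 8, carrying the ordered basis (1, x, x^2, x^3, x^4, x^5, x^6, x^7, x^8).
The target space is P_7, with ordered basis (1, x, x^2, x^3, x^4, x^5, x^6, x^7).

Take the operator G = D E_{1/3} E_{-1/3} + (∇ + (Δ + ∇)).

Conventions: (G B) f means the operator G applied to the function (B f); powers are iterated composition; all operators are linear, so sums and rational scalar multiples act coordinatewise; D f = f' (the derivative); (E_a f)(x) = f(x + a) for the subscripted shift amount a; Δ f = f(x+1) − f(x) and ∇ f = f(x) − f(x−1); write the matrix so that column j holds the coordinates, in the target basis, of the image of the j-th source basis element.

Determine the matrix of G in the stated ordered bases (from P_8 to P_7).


the matrix is [[0, 4, -1, 3, -1, 3, -1, 3, -1]; [0, 0, 8, -3, 12, -5, 18, -7, 24]; [0, 0, 0, 12, -6, 30, -15, 63, -28]; [0, 0, 0, 0, 16, -10, 60, -35, 168]; [0, 0, 0, 0, 0, 20, -15, 105, -70]; [0, 0, 0, 0, 0, 0, 24, -21, 168]; [0, 0, 0, 0, 0, 0, 0, 28, -28]; [0, 0, 0, 0, 0, 0, 0, 0, 32]] (rows listed top to bottom)

image of 1: 0
image of x: 4
image of x^2: 8x - 1
image of x^3: 12x^2 - 3x + 3
image of x^4: 16x^3 - 6x^2 + 12x - 1
image of x^5: 20x^4 - 10x^3 + 30x^2 - 5x + 3
image of x^6: 24x^5 - 15x^4 + 60x^3 - 15x^2 + 18x - 1
image of x^7: 28x^6 - 21x^5 + 105x^4 - 35x^3 + 63x^2 - 7x + 3
image of x^8: 32x^7 - 28x^6 + 168x^5 - 70x^4 + 168x^3 - 28x^2 + 24x - 1
each image's coordinates form column j of the matrix


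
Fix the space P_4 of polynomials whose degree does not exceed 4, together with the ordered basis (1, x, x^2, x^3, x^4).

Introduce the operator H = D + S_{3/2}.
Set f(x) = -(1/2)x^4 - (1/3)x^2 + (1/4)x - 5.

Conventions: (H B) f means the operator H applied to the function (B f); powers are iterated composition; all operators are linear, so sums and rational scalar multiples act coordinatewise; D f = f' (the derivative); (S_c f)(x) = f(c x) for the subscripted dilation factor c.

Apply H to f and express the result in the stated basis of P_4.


g(x) = -(81/32)x^4 - 2x^3 - (3/4)x^2 - (7/24)x - 19/4

D f = -2x^3 - (2/3)x + 1/4
S_{3/2} f = -(81/32)x^4 - (3/4)x^2 + (3/8)x - 5
(D + S_{3/2}) f = -(81/32)x^4 - 2x^3 - (3/4)x^2 - (7/24)x - 19/4


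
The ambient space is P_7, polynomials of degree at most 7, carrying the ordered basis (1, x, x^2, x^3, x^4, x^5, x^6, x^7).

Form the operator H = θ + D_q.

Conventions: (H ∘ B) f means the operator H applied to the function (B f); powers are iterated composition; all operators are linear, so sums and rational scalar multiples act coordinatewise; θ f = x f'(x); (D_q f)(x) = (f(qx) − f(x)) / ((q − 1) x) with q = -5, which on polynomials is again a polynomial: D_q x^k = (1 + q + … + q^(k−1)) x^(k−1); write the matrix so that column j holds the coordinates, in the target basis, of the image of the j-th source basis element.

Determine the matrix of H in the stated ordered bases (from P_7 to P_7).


image of 1: 0
image of x: x + 1
image of x^2: 2x^2 - 4x
image of x^3: 3x^3 + 21x^2
image of x^4: 4x^4 - 104x^3
image of x^5: 5x^5 + 521x^4
image of x^6: 6x^6 - 2604x^5
image of x^7: 7x^7 + 13021x^6
each image's coordinates form column j of the matrix

the matrix is [[0, 1, 0, 0, 0, 0, 0, 0]; [0, 1, -4, 0, 0, 0, 0, 0]; [0, 0, 2, 21, 0, 0, 0, 0]; [0, 0, 0, 3, -104, 0, 0, 0]; [0, 0, 0, 0, 4, 521, 0, 0]; [0, 0, 0, 0, 0, 5, -2604, 0]; [0, 0, 0, 0, 0, 0, 6, 13021]; [0, 0, 0, 0, 0, 0, 0, 7]] (rows listed top to bottom)


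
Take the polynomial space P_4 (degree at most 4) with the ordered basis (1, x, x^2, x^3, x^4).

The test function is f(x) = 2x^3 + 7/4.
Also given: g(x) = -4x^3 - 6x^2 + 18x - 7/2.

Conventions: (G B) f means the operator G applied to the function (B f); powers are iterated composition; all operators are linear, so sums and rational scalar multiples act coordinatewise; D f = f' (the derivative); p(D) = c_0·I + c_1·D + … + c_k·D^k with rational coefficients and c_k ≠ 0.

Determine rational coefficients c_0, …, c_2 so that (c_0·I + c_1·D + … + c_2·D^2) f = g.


c_0 = -2, c_1 = -1, c_2 = 3/2

D^0 f = 2x^3 + 7/4
D^1 f = 6x^2
D^2 f = 12x
matching coefficients of g against c_0 f + c_1 Df + … from the top degree down determines the c_i
solution: c_0 = -2, c_1 = -1, c_2 = 3/2


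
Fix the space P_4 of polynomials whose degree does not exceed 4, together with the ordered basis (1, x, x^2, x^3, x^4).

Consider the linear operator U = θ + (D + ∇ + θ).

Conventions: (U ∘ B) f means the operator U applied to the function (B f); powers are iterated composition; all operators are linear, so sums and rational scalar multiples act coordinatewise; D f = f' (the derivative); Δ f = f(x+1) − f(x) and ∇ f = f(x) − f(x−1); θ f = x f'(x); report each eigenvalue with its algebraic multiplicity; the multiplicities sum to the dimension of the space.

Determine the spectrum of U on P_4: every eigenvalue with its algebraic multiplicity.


λ = 0 (multiplicity 1), λ = 2 (multiplicity 1), λ = 4 (multiplicity 1), λ = 6 (multiplicity 1), λ = 8 (multiplicity 1)

image of 1: 0
image of x: 2x + 2
image of x^2: 4x^2 + 4x - 1
image of x^3: 6x^3 + 6x^2 - 3x + 1
image of x^4: 8x^4 + 8x^3 - 6x^2 + 4x - 1
the matrix is upper triangular; its diagonal is (0, 2, 4, 6, 8)
for a triangular matrix the eigenvalues are the diagonal entries, with algebraic multiplicity their repetition count


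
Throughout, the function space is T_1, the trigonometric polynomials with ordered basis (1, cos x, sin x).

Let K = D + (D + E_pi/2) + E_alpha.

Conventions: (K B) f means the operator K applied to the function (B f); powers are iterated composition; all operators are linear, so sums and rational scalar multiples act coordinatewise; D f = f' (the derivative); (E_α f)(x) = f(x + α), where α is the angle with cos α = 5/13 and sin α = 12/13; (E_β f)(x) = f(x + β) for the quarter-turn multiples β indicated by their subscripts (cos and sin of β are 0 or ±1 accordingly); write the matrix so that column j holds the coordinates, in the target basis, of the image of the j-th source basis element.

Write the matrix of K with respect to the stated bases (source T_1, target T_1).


the matrix is [[2, 0, 0]; [0, 5/13, 51/13]; [0, -51/13, 5/13]] (rows listed top to bottom)

image of 1: 2
image of cos x: (5/13)cos x - (51/13)sin x
image of sin x: (51/13)cos x + (5/13)sin x
each image's coordinates form column j of the matrix


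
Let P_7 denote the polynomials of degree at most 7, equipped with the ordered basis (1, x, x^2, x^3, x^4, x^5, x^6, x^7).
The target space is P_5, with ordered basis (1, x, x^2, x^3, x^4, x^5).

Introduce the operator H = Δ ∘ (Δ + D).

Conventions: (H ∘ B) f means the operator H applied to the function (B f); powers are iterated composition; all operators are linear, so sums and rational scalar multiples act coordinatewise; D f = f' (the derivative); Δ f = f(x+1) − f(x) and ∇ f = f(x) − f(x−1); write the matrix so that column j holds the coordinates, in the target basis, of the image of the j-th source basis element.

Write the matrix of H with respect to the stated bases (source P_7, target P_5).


image of 1: 0
image of x: 0
image of x^2: 4
image of x^3: 12x + 9
image of x^4: 24x^2 + 36x + 18
image of x^5: 40x^3 + 90x^2 + 90x + 35
image of x^6: 60x^4 + 180x^3 + 270x^2 + 210x + 68
image of x^7: 84x^5 + 315x^4 + 630x^3 + 735x^2 + 476x + 133
each image's coordinates form column j of the matrix

the matrix is [[0, 0, 4, 9, 18, 35, 68, 133]; [0, 0, 0, 12, 36, 90, 210, 476]; [0, 0, 0, 0, 24, 90, 270, 735]; [0, 0, 0, 0, 0, 40, 180, 630]; [0, 0, 0, 0, 0, 0, 60, 315]; [0, 0, 0, 0, 0, 0, 0, 84]] (rows listed top to bottom)


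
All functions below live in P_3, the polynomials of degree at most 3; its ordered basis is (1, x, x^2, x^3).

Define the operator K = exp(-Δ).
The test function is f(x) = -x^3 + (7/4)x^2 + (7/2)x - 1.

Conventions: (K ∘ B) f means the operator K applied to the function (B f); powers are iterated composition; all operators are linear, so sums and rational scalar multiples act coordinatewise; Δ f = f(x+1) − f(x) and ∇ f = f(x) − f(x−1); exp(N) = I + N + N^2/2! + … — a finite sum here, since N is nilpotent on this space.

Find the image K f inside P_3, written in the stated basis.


the image equals g(x) = -x^3 + (19/4)x^2 - 11/2

order-1 term: 3x^2 - (1/2)x - 17/4
order-2 term: -3x - 5/4
order-3 term: 1
the series for exp(-Δ) f terminates at order 3
exp(-Δ) f = -x^3 + (19/4)x^2 - 11/2


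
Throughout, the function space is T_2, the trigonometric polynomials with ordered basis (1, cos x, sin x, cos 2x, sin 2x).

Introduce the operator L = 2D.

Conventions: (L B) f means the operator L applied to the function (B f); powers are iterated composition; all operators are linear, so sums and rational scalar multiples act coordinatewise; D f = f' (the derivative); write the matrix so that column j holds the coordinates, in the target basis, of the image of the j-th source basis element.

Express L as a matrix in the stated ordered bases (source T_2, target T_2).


image of 1: 0
image of cos x: -2sin x
image of sin x: 2cos x
image of cos 2x: -4sin 2x
image of sin 2x: 4cos 2x
each image's coordinates form column j of the matrix

the matrix is [[0, 0, 0, 0, 0]; [0, 0, 2, 0, 0]; [0, -2, 0, 0, 0]; [0, 0, 0, 0, 4]; [0, 0, 0, -4, 0]] (rows listed top to bottom)


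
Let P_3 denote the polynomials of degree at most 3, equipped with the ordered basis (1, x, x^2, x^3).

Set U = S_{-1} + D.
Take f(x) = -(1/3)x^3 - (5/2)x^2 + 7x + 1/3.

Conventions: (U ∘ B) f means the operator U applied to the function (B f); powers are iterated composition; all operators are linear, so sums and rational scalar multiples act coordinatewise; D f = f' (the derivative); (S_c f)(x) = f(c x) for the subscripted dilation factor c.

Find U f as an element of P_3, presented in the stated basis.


S_{-1} f = (1/3)x^3 - (5/2)x^2 - 7x + 1/3
D f = -x^2 - 5x + 7
(S_{-1} + D) f = (1/3)x^3 - (7/2)x^2 - 12x + 22/3

g(x) = (1/3)x^3 - (7/2)x^2 - 12x + 22/3


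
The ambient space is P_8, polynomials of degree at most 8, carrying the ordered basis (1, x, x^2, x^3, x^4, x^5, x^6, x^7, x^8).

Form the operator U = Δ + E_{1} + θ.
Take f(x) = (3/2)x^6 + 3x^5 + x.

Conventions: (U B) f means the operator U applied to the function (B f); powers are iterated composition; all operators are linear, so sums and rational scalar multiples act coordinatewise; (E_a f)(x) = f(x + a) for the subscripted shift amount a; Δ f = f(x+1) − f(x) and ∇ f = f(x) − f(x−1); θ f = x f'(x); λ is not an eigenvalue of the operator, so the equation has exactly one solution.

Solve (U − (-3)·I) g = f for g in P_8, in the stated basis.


write g with unknown coordinates in the stated basis and equate coefficients in (U − (-3)·I) g = f
solving from the highest basis element down gives g = (3/20)x^6 + (2/15)x^5 - (35/48)x^4 - (17/42)x^3 + (337/504)x^2 + (1088/1575)x - 12823/50400
check: U g = (21/20)x^6 + (13/5)x^5 + (35/16)x^4 + (17/14)x^3 - (337/168)x^2 - (563/525)x + 12823/16800
so U g − (-3)·g = (3/2)x^6 + 3x^5 + x = f ✓

g(x) = (3/20)x^6 + (2/15)x^5 - (35/48)x^4 - (17/42)x^3 + (337/504)x^2 + (1088/1575)x - 12823/50400
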